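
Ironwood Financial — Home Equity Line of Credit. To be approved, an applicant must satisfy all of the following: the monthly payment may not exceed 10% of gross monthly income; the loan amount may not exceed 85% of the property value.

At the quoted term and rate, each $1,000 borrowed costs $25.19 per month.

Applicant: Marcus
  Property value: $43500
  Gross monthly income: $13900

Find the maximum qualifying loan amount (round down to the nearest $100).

$36,900

Payment cap: 10% × $13,900 = $1,390/month.
At $25.19 per $1,000, that supports 1,390/25.19 × 1,000 ≈ $55,180 → $55,100.
LTV cap: 85% × $43,500 = $36,975 → $36,900.
Binding constraint: loan-to-value.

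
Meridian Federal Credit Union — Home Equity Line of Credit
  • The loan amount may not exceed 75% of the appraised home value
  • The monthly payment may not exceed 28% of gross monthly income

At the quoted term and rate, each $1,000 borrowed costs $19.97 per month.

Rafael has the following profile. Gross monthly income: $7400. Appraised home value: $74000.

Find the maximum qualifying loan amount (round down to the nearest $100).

Payment cap: 28% × $7,400 = $2,072/month.
At $19.97 per $1,000, that supports 2,072/19.97 × 1,000 ≈ $103,755 → $103,700.
LTV cap: 75% × $74,000 = $55,500 → $55,500.
Binding constraint: loan-to-value.

$55,500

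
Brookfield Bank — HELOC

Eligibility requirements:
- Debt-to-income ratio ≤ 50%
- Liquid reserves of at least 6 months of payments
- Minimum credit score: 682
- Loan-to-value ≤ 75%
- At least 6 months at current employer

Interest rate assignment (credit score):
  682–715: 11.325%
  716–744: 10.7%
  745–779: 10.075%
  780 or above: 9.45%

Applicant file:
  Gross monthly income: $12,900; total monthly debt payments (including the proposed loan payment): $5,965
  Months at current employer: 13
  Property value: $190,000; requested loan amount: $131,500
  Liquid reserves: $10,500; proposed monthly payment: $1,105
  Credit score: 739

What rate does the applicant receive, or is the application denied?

Credit score 739 ≥ 682 (meets minimum)
DTI: 5,965 ÷ 12,900 = 46.2%, within the 50% cap
Employment 13 ≥ 6 months
Reserves: 10,500 ÷ 1,105 = 9.5 months (meets 6-month minimum)
LTV: 131,500 ÷ 190,000 = 69.2%, within 75% cap
All requirements met. Score 739 falls in the 716–744 tier → 10.7%.

Approved at 10.7%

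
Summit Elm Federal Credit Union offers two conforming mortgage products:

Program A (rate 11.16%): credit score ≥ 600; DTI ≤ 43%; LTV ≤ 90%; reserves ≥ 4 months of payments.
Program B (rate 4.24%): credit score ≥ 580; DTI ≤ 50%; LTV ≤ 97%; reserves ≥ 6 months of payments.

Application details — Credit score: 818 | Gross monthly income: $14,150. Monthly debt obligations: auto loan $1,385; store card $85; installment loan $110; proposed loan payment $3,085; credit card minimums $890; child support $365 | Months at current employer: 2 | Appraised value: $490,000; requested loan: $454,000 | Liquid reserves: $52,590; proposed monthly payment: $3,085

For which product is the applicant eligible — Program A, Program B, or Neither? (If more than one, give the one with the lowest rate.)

Total debts = (1,385 + 85 + 110 + 3,085 + 890 + 365) = 5,920; DTI = 5,920/14,150 = 41.8%.
LTV = 454,000/490,000 = 92.7%.
Reserves = 52,590/3,085 = 17.0 months.
Program A: score 818 ≥ 600; DTI 41.8% ≤ 43%; LTV 92.7% > 90%; reserves 17.0 ≥ 4 mo → does not qualify.
Program B: score 818 ≥ 580; DTI 41.8% ≤ 50%; LTV 92.7% ≤ 97%; reserves 17.0 ≥ 6 mo → qualifies.

Program B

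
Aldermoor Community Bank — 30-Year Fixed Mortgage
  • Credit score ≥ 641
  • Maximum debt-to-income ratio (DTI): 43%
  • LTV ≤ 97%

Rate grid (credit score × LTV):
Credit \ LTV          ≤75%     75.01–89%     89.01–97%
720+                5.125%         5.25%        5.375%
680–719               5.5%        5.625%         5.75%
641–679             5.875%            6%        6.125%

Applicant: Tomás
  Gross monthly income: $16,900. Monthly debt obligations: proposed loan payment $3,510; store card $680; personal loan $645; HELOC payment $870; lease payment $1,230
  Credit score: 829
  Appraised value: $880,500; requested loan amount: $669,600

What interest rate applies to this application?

Credit score 829 ≥ 641; Total monthly debts = (3,510 + 680 + 645 + 870 + 1,230) = 6,935. DTI = 6,935/16,900 = 41% ≤ 43%
Loan-to-value = 669,600/880,500 = 76% — pass (97% max)
Score 829 is in the 720+ band; LTV 76% is in the 75.01–89% band → 5.25%.

5.25%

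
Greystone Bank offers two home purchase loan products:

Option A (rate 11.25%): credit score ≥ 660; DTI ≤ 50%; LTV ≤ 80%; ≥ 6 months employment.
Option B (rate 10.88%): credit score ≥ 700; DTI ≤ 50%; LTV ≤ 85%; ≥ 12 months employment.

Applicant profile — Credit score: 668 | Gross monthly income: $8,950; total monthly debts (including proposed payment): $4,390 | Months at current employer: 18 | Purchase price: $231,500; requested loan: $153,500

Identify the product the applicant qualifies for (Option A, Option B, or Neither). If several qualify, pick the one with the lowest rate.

Option A

DTI = 4,390/8,950 = 49.1%.
LTV = 153,500/231,500 = 66.3%.
Option A: score 668 ≥ 660; DTI 49.1% ≤ 50%; LTV 66.3% ≤ 80%; employment 18 ≥ 6 mo → qualifies.
Option B: score 668 < 700; DTI 49.1% ≤ 50%; LTV 66.3% ≤ 85%; employment 18 ≥ 12 mo → does not qualify.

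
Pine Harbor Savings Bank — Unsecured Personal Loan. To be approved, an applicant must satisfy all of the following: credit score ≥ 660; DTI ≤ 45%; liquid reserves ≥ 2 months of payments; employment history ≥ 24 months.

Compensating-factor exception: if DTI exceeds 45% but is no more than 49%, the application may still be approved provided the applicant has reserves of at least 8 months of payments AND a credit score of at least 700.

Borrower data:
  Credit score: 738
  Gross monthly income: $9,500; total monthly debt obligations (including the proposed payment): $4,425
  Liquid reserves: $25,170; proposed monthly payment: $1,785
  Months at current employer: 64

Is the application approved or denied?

Credit score 738 ≥ 660 (meets base)
DTI = 4,425/9,500 = 46.6% > 45% — standard DTI limit exceeded.
Liquid reserves cover 25,170/1,785 = 14.1 months — ≥ 2 required
Employment 64 ≥ 24 months
46.6% falls in the override range (45%–49%), so the compensating-factor test applies.
Override check — reserves: 14.1 mo (ok); score: 738 (ok).
Both compensating conditions met → exception applies.

Approved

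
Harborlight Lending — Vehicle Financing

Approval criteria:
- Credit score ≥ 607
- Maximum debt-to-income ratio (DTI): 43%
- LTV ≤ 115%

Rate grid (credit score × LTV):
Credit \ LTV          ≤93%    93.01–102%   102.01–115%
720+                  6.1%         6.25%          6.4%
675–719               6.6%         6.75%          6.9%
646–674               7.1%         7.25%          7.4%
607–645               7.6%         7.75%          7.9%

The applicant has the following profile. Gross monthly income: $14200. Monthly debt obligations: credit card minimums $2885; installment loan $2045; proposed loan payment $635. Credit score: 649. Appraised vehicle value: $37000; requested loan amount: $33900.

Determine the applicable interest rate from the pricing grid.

Credit score 649 ≥ 607; Total monthly debts = (2,885 + 2,045 + 635) = 5,565. DTI = 5,565/14,200 = 39.2% ≤ 43%
LTV = 33,900/37,000 = 91.6% ≤ 115%
Score 649 is in the 646–674 band; LTV 91.6% is in the ≤93% band → 7.1%.

7.1%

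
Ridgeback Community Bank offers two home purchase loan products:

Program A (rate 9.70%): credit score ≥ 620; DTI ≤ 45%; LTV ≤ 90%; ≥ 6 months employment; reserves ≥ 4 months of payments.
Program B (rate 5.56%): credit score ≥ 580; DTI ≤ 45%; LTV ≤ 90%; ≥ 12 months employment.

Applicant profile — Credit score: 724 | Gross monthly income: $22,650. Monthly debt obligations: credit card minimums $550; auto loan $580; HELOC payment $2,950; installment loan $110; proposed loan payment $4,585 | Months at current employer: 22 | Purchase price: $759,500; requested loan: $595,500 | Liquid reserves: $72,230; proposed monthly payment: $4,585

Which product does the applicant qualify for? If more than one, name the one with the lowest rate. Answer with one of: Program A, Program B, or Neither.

Program B

Total debts = (550 + 580 + 2,950 + 110 + 4,585) = 8,775; DTI = 8,775/22,650 = 38.7%.
LTV = 595,500/759,500 = 78.4%.
Reserves = 72,230/4,585 = 15.8 months.
Program A: score 724 ≥ 620; DTI 38.7% ≤ 45%; LTV 78.4% ≤ 90%; employment 22 ≥ 6 mo; reserves 15.8 ≥ 4 mo → qualifies.
Program B: score 724 ≥ 580; DTI 38.7% ≤ 45%; LTV 78.4% ≤ 90%; employment 22 ≥ 12 mo → qualifies.
Qualifying: Program A, Program B. Lowest rate is 5.56% → Program B.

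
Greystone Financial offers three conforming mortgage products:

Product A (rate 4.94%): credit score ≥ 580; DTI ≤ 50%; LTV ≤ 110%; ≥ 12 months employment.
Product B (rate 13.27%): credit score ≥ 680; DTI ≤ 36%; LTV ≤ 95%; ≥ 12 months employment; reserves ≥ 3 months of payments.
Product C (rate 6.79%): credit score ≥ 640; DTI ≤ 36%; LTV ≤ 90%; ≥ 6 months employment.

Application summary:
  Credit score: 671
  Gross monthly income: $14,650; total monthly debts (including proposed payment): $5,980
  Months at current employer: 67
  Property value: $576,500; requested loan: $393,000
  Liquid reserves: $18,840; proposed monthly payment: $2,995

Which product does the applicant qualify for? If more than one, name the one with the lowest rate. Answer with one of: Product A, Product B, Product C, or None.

DTI = 5,980/14,650 = 40.8%.
LTV = 393,000/576,500 = 68.2%.
Reserves = 18,840/2,995 = 6.3 months.
Product A: score 671 ≥ 580; DTI 40.8% ≤ 50%; LTV 68.2% ≤ 110%; employment 67 ≥ 12 mo → qualifies.
Product B: score 671 < 680; DTI 40.8% > 36%; LTV 68.2% ≤ 95%; employment 67 ≥ 12 mo; reserves 6.3 ≥ 3 mo → does not qualify.
Product C: score 671 ≥ 640; DTI 40.8% > 36%; LTV 68.2% ≤ 90%; employment 67 ≥ 6 mo → does not qualify.

Product A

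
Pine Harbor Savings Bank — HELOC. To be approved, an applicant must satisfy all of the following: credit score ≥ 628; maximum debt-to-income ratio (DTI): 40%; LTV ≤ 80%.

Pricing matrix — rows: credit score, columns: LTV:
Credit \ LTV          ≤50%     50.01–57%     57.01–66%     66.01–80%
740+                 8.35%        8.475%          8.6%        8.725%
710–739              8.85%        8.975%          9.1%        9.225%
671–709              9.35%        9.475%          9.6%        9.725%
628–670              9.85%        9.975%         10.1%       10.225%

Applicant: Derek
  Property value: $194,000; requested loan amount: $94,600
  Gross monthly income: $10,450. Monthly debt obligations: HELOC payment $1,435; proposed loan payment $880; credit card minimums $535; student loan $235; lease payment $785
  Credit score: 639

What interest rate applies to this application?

9.85%

Credit score 639 ≥ 628; Total monthly debts = (1,435 + 880 + 535 + 235 + 785) = 3,870. Debt-to-income = 3,870/10,450 = 37% — meets 40% limit
LTV = 94,600/194,000 = 48.8% ≤ 80%
Credit 639 → row 628–670; LTV 48.8% → column ≤50%. Grid cell → 9.85%.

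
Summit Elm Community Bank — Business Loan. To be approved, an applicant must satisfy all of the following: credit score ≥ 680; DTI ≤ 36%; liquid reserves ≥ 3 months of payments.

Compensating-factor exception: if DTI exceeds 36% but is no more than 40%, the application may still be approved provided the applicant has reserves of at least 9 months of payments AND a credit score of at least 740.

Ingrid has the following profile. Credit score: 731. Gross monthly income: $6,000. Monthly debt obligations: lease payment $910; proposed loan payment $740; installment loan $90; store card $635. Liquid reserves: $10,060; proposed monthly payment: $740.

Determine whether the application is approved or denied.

Credit score 731 ≥ 680 (meets base)
Total debts = (910 + 740 + 90 + 635) = 2,375. DTI = 2,375/6,000 = 39.6% > 36% — standard DTI limit exceeded.
Reserves = 10,060/740 = 13.6 months ≥ 3
DTI 39.6% is within the 36%–40% exception band; checking compensating factors.
Override check — reserves: 13.6 mo (ok); score: 731 (below 740).
Override conditions not both satisfied; exception does not apply.

Denied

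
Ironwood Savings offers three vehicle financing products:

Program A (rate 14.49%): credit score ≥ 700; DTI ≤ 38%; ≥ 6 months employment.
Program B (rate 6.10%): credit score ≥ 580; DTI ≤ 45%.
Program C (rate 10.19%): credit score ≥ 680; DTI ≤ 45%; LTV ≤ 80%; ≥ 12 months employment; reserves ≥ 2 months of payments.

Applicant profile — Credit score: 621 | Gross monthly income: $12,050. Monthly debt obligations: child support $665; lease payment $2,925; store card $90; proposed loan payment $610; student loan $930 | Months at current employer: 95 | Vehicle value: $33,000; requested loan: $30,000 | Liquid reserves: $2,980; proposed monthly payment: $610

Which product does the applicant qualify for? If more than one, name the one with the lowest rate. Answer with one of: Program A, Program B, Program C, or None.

Program B

Total debts = (665 + 2,925 + 90 + 610 + 930) = 5,220; DTI = 5,220/12,050 = 43.3%.
LTV = 30,000/33,000 = 90.9%.
Reserves = 2,980/610 = 4.9 months.
Program A: score 621 < 700; DTI 43.3% > 38%; employment 95 ≥ 6 mo → does not qualify.
Program B: score 621 ≥ 580; DTI 43.3% ≤ 45% → qualifies.
Program C: score 621 < 680; DTI 43.3% ≤ 45%; LTV 90.9% > 80%; employment 95 ≥ 12 mo; reserves 4.9 ≥ 2 mo → does not qualify.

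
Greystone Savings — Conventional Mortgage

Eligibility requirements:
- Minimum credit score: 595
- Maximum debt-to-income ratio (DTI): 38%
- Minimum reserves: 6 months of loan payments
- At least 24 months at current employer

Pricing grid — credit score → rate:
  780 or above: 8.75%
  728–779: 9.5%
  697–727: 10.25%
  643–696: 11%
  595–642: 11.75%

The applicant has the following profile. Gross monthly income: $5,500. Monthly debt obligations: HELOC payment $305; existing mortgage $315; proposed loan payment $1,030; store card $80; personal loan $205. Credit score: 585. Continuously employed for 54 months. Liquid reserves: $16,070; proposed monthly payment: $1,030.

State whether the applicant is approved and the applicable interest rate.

Credit score 585 < 595 (below minimum)
Total monthly debts = (305 + 315 + 1,030 + 80 + 205) = 1,935. Debt-to-income = 1,935/5,500 = 35.2% — meets 38% limit
Reserves = 16,070/1,030 = 15.6 months ≥ 6
Employment 54 ≥ 24 months
Not all requirements met → denied.

Denied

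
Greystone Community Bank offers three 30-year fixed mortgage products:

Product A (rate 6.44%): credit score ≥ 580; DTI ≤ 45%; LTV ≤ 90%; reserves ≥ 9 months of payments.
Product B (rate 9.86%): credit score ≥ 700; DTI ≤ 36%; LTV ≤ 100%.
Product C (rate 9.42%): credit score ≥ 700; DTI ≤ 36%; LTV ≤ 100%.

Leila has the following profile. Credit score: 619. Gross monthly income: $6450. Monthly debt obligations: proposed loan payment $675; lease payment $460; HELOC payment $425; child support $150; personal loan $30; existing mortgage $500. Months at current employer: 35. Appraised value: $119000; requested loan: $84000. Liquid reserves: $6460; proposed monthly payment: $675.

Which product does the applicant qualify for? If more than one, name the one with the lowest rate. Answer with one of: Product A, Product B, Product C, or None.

Total debts = (675 + 460 + 425 + 150 + 30 + 500) = 2,240; DTI = 2,240/6,450 = 34.7%.
LTV = 84,000/119,000 = 70.6%.
Reserves = 6,460/675 = 9.6 months.
Product A: score 619 ≥ 580; DTI 34.7% ≤ 45%; LTV 70.6% ≤ 90%; reserves 9.6 ≥ 9 mo → qualifies.
Product B: score 619 < 700; DTI 34.7% ≤ 36%; LTV 70.6% ≤ 100% → does not qualify.
Product C: score 619 < 700; DTI 34.7% ≤ 36%; LTV 70.6% ≤ 100% → does not qualify.

Product A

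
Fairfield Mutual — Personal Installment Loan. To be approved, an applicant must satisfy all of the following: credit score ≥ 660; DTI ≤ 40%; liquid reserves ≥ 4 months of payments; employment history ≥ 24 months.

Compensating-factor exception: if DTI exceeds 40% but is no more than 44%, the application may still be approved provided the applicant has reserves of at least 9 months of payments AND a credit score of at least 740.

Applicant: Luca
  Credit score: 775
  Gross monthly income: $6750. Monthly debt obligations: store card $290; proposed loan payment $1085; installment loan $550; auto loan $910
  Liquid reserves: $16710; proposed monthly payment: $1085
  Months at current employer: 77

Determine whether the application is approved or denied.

Approved

Credit score 775 ≥ 660 (meets base)
Total debts = (290 + 1,085 + 550 + 910) = 2,835. DTI: 2,835 ÷ 6,750 = 42%, over the 40% base limit.
Liquid reserves cover 16,710/1,085 = 15.4 months — ≥ 4 required
Employment 77 ≥ 24 months
42% falls in the override range (40%–44%), so the compensating-factor test applies.
Override check — reserves: 15.4 mo (ok); score: 775 (ok).
Both override conditions satisfied; DTI exception granted.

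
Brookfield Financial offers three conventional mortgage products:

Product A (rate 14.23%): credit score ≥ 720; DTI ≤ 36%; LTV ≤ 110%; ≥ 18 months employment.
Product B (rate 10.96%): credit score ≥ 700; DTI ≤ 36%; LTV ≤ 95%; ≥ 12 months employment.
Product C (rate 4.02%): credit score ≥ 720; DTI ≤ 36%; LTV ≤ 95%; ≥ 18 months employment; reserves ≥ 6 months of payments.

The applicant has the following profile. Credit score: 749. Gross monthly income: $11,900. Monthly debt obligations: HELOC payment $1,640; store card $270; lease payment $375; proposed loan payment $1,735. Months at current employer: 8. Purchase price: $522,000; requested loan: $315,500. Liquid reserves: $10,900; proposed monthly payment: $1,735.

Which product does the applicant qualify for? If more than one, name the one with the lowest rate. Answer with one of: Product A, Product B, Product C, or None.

Total debts = (1,640 + 270 + 375 + 1,735) = 4,020; DTI = 4,020/11,900 = 33.8%.
LTV = 315,500/522,000 = 60.4%.
Reserves = 10,900/1,735 = 6.3 months.
Product A: score 749 ≥ 720; DTI 33.8% ≤ 36%; LTV 60.4% ≤ 110%; employment 8 < 18 mo → does not qualify.
Product B: score 749 ≥ 700; DTI 33.8% ≤ 36%; LTV 60.4% ≤ 95%; employment 8 < 12 mo → does not qualify.
Product C: score 749 ≥ 720; DTI 33.8% ≤ 36%; LTV 60.4% ≤ 95%; employment 8 < 18 mo; reserves 6.3 ≥ 6 mo → does not qualify.

None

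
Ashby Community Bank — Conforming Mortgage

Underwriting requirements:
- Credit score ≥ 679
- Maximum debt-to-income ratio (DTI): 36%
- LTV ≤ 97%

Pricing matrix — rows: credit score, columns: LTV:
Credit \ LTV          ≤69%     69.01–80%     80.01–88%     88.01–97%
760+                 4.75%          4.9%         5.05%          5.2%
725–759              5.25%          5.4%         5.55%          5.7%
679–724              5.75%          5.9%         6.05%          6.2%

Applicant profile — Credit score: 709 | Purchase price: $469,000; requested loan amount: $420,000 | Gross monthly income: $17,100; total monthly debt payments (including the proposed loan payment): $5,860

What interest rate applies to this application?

Credit score 709 ≥ 679; Debt-to-income = 5,860/17,100 = 34.3% — meets 36% limit
Loan-to-value = 420,000/469,000 = 89.6% — pass (97% max)
Credit 709 → row 679–724; LTV 89.6% → column 88.01–97%. Grid cell → 6.2%.

6.2%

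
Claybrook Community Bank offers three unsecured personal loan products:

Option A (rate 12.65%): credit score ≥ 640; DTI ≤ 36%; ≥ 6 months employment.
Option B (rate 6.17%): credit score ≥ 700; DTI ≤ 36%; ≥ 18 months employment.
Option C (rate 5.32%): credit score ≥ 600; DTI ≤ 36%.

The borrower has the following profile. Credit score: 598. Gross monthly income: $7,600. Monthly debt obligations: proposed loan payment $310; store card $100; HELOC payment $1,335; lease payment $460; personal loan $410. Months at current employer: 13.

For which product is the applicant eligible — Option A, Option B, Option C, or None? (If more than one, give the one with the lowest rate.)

Total debts = (310 + 100 + 1,335 + 460 + 410) = 2,615; DTI = 2,615/7,600 = 34.4%.
Option A: score 598 < 640; DTI 34.4% ≤ 36%; employment 13 ≥ 6 mo → does not qualify.
Option B: score 598 < 700; DTI 34.4% ≤ 36%; employment 13 < 18 mo → does not qualify.
Option C: score 598 < 600; DTI 34.4% ≤ 36% → does not qualify.

None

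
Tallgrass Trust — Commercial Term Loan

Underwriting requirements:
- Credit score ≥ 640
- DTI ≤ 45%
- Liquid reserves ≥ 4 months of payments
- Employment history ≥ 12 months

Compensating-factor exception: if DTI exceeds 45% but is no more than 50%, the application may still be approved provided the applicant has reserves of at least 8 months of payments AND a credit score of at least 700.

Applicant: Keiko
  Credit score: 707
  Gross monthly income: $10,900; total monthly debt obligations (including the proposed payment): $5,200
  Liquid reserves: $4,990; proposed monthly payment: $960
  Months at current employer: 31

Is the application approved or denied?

Denied

Credit score 707 ≥ 640 (meets base)
DTI = 5,200/10,900 = 47.7% > 45% — standard DTI limit exceeded.
Liquid reserves cover 4,990/960 = 5.2 months — ≥ 4 required
Employment 31 ≥ 12 months
47.7% falls in the override range (45%–50%), so the compensating-factor test applies.
Reserves 5.2 < 8 months; credit score 707 ≥ 700.
Override conditions not both satisfied; exception does not apply.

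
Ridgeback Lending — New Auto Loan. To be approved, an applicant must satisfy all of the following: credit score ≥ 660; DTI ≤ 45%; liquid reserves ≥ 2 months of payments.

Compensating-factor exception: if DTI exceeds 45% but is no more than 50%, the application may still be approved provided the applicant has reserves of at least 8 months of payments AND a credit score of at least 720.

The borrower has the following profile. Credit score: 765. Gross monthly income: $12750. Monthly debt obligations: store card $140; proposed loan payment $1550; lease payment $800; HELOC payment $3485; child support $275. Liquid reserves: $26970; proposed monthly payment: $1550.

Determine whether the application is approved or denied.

Credit score 765 ≥ 660 (meets base)
Total debts = (140 + 1,550 + 800 + 3,485 + 275) = 6,250. DTI: 6,250 ÷ 12,750 = 49%, over the 45% base limit.
Liquid reserves cover 26,970/1,550 = 17.4 months — ≥ 2 required
49% falls in the override range (45%–50%), so the compensating-factor test applies.
Override check — reserves: 17.4 mo (ok); score: 765 (ok).
Both compensating conditions met → exception applies.

Approved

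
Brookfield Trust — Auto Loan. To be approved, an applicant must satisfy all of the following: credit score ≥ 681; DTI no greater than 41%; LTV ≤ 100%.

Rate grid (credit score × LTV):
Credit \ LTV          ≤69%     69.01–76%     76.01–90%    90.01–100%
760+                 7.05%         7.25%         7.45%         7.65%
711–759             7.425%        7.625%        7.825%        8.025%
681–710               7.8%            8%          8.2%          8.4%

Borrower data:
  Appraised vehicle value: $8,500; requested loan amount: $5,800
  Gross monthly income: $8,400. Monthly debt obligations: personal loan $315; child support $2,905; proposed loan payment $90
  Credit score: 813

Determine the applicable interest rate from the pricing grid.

7.05%

Credit score 813 ≥ 681; Total monthly debts = (315 + 2,905 + 90) = 3,310. DTI: 3,310 ÷ 8,400 = 39.4%, within the 41% cap
LTV: 5,800 ÷ 8,500 = 68.2%, within 100% cap
Row: 813 falls in 760+. Column: 68.2% falls in ≤69%. Rate = 7.05%.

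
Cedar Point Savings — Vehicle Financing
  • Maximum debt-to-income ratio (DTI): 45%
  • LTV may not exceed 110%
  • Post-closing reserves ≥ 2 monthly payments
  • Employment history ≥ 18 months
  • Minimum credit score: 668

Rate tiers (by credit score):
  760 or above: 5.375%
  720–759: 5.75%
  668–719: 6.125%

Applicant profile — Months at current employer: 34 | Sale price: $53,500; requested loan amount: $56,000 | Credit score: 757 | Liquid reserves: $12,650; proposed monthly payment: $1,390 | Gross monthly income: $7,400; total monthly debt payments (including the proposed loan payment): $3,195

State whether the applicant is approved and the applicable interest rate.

Approved at 5.75%

Credit score 757 ≥ 668 (meets minimum)
Employment 34 ≥ 18 months
Loan-to-value = 56,000/53,500 = 104.7% — pass (110% max)
Reserves: 12,650 ÷ 1,390 = 9.1 months (meets 2-month minimum)
Debt-to-income = 3,195/7,400 = 43.2% — meets 45% limit
All requirements met. Score 757 falls in the 720–759 tier → 5.75%.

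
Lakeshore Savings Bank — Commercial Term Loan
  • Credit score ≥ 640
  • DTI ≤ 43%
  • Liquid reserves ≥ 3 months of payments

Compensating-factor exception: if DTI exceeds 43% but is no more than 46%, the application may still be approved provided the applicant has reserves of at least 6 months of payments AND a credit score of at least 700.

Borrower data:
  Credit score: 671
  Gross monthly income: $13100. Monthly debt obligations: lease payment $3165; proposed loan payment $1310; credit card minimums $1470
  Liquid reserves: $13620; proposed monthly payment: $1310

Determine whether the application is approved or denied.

Denied

Credit score 671 ≥ 640 (meets base)
Total debts = (3,165 + 1,310 + 1,470) = 5,945. DTI = 5,945/13,100 = 45.4% > 43% — standard DTI limit exceeded.
Reserves = 13,620/1,310 = 10.4 months ≥ 3
DTI 45.4% is within the 43%–46% exception band; checking compensating factors.
Override check — reserves: 10.4 mo (ok); score: 671 (below 700).
Compensating-factor requirement not fully met.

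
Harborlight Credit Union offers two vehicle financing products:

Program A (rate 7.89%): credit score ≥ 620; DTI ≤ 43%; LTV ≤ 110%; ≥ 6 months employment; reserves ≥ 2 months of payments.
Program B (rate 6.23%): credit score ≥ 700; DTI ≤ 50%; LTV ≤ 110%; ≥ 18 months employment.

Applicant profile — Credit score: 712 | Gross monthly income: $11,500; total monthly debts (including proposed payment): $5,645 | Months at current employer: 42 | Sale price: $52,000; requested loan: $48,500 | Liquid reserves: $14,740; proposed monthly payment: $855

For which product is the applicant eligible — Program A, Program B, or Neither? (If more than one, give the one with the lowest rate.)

DTI = 5,645/11,500 = 49.1%.
LTV = 48,500/52,000 = 93.3%.
Reserves = 14,740/855 = 17.2 months.
Program A: score 712 ≥ 620; DTI 49.1% > 43%; LTV 93.3% ≤ 110%; employment 42 ≥ 6 mo; reserves 17.2 ≥ 2 mo → does not qualify.
Program B: score 712 ≥ 700; DTI 49.1% ≤ 50%; LTV 93.3% ≤ 110%; employment 42 ≥ 18 mo → qualifies.

Program B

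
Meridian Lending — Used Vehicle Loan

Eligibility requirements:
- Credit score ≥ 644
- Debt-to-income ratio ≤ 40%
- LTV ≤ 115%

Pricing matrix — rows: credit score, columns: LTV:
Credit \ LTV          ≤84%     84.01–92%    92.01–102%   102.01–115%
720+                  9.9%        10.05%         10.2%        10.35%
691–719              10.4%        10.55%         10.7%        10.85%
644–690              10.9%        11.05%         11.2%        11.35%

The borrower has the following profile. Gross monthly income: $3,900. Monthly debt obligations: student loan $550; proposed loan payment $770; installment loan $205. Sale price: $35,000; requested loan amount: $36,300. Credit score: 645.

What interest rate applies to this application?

11.35%

Credit score 645 ≥ 644; Total monthly debts = (550 + 770 + 205) = 1,525. DTI = 1,525/3,900 = 39.1% ≤ 40%
LTV = 36,300/35,000 = 103.7% ≤ 115%
Score 645 is in the 644–690 band; LTV 103.7% is in the 102.01–115% band → 11.35%.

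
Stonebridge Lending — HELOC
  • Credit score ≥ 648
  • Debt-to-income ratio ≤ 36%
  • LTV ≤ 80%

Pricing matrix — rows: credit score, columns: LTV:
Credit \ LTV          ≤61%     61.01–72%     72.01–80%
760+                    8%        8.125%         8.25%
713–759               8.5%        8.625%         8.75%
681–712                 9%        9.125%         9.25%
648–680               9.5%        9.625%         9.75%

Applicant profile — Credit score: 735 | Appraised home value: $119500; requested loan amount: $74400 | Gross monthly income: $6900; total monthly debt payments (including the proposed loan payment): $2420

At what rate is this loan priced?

Credit score 735 ≥ 648; DTI = 2,420/6,900 = 35.1% ≤ 36%
LTV: 74,400 ÷ 119,500 = 62.3%, within 80% cap
Row: 735 falls in 713–759. Column: 62.3% falls in 61.01–72%. Rate = 8.625%.

8.625%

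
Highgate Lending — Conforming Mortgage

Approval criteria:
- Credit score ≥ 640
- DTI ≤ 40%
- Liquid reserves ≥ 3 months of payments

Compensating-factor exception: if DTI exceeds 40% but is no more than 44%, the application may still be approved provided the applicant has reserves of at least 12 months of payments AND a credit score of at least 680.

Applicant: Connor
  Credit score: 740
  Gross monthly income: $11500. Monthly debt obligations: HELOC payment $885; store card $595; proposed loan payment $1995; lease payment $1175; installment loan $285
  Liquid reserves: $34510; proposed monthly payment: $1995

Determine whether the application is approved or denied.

Credit score 740 ≥ 640 (meets base)
Total debts = (885 + 595 + 1,995 + 1,175 + 285) = 4,935. DTI = 4,935/11,500 = 42.9% > 40% — standard DTI limit exceeded.
Reserves: 34,510 ÷ 1,995 = 17.3 months (meets 3-month minimum)
DTI 42.9% is within the 40%–44% exception band; checking compensating factors.
Reserves 17.3 ≥ 12 months; credit score 740 ≥ 680.
Both override conditions satisfied; DTI exception granted.

Approved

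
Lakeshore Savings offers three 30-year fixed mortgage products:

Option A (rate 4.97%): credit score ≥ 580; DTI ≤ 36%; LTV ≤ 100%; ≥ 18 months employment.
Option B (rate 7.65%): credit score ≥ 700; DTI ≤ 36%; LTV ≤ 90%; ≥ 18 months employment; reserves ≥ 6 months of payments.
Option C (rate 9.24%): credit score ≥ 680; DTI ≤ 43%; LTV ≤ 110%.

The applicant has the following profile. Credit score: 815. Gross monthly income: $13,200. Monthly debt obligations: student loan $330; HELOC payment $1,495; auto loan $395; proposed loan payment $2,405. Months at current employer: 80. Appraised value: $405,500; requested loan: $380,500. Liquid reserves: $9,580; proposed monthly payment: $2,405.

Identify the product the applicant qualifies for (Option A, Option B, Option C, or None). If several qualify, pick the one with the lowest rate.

Total debts = (330 + 1,495 + 395 + 2,405) = 4,625; DTI = 4,625/13,200 = 35%.
LTV = 380,500/405,500 = 93.8%.
Reserves = 9,580/2,405 = 4.0 months.
Option A: score 815 ≥ 580; DTI 35% ≤ 36%; LTV 93.8% ≤ 100%; employment 80 ≥ 18 mo → qualifies.
Option B: score 815 ≥ 700; DTI 35% ≤ 36%; LTV 93.8% > 90%; employment 80 ≥ 18 mo; reserves 4.0 < 6 mo → does not qualify.
Option C: score 815 ≥ 680; DTI 35% ≤ 43%; LTV 93.8% ≤ 110% → qualifies.
Qualifying: Option A, Option C. Lowest rate is 4.97% → Option A.

Option A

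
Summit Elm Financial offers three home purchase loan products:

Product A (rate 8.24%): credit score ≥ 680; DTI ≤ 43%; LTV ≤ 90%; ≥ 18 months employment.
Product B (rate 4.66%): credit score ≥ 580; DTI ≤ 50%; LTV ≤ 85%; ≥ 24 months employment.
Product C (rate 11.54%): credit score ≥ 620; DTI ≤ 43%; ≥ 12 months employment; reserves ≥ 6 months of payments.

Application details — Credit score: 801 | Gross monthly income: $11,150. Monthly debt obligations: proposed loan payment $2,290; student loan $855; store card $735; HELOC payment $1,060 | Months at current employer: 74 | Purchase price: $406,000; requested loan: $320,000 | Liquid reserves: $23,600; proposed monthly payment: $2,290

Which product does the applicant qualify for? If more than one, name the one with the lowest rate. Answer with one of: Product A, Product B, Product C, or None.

Product B

Total debts = (2,290 + 855 + 735 + 1,060) = 4,940; DTI = 4,940/11,150 = 44.3%.
LTV = 320,000/406,000 = 78.8%.
Reserves = 23,600/2,290 = 10.3 months.
Product A: score 801 ≥ 680; DTI 44.3% > 43%; LTV 78.8% ≤ 90%; employment 74 ≥ 18 mo → does not qualify.
Product B: score 801 ≥ 580; DTI 44.3% ≤ 50%; LTV 78.8% ≤ 85%; employment 74 ≥ 24 mo → qualifies.
Product C: score 801 ≥ 620; DTI 44.3% > 43%; employment 74 ≥ 12 mo; reserves 10.3 ≥ 6 mo → does not qualify.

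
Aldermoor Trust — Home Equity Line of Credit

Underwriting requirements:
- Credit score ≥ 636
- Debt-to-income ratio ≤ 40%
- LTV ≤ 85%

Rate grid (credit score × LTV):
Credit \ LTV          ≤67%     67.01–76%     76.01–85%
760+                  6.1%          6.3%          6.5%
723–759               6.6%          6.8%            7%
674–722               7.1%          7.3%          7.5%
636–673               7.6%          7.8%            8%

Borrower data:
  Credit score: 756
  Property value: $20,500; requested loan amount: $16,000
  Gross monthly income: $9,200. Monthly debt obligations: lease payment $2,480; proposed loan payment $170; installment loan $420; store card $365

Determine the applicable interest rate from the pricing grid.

Credit score 756 ≥ 636; Total monthly debts = (2,480 + 170 + 420 + 365) = 3,435. Debt-to-income = 3,435/9,200 = 37.3% — meets 40% limit
LTV = 16,000/20,500 = 78% ≤ 85%
Credit 756 → row 723–759; LTV 78% → column 76.01–85%. Grid cell → 7%.

7%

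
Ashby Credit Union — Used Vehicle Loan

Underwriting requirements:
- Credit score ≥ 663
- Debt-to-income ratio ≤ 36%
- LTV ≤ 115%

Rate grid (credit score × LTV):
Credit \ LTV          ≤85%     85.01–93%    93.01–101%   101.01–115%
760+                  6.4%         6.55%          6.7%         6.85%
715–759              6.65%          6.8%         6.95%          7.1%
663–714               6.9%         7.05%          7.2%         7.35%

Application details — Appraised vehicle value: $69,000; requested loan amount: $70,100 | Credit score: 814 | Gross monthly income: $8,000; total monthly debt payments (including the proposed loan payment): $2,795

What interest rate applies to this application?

Credit score 814 ≥ 663; DTI: 2,795 ÷ 8,000 = 34.9%, within the 36% cap
LTV = 70,100/69,000 = 101.6% ≤ 115%
Row: 814 falls in 760+. Column: 101.6% falls in 101.01–115%. Rate = 6.85%.

6.85%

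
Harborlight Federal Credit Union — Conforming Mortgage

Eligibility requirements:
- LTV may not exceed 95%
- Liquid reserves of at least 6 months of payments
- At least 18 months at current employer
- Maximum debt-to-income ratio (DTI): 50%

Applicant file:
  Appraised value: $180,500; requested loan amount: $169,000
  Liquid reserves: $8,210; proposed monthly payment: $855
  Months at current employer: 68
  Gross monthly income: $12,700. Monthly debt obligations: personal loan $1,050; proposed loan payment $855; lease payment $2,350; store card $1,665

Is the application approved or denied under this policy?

Approved

LTV: 169,000 ÷ 180,500 = 93.6%, within 95% cap
Reserves: 8,210 ÷ 855 = 9.6 months (meets 6-month minimum)
Employment 68 ≥ 18 months
Total monthly debts = (1,050 + 855 + 2,350 + 1,665) = 5,920. DTI: 5,920 ÷ 12,700 = 46.6%, within the 50% cap
All criteria satisfied.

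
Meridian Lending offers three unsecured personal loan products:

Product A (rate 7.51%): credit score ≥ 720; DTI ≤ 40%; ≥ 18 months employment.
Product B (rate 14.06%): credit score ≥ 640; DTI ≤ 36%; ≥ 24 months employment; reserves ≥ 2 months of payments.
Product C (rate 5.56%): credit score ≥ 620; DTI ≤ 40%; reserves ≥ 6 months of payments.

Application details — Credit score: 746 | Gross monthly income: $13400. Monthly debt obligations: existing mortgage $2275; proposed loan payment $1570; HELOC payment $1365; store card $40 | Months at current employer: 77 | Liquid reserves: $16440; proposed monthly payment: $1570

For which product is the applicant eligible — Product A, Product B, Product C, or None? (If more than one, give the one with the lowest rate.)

Total debts = (2,275 + 1,570 + 1,365 + 40) = 5,250; DTI = 5,250/13,400 = 39.2%.
Reserves = 16,440/1,570 = 10.5 months.
Product A: score 746 ≥ 720; DTI 39.2% ≤ 40%; employment 77 ≥ 18 mo → qualifies.
Product B: score 746 ≥ 640; DTI 39.2% > 36%; employment 77 ≥ 24 mo; reserves 10.5 ≥ 2 mo → does not qualify.
Product C: score 746 ≥ 620; DTI 39.2% ≤ 40%; reserves 10.5 ≥ 6 mo → qualifies.
Qualifying: Product A, Product C. Lowest rate is 5.56% → Product C.

Product C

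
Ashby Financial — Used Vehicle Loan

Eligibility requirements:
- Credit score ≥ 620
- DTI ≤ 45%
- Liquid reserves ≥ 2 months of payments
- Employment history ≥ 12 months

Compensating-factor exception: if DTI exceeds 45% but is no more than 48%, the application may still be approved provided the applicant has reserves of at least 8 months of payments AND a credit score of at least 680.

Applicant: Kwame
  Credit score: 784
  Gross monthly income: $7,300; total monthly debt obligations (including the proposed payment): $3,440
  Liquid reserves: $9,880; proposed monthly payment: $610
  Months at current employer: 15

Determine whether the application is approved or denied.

Credit score 784 ≥ 620 (meets base)
DTI = 3,440/7,300 = 47.1% > 45% — standard DTI limit exceeded.
Reserves = 9,880/610 = 16.2 months ≥ 2
Employment 15 ≥ 12 months
47.1% falls in the override range (45%–48%), so the compensating-factor test applies.
Reserves 16.2 ≥ 8 months; credit score 784 ≥ 680.
Both override conditions satisfied; DTI exception granted.

Approved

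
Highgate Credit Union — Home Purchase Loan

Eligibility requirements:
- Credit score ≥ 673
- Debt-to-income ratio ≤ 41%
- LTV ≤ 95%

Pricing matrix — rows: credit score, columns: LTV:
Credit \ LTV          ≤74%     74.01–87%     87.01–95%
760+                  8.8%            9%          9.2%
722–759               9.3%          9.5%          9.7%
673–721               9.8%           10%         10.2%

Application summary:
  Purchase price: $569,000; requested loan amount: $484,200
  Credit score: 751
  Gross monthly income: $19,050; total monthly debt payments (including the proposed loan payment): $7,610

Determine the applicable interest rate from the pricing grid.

Credit score 751 ≥ 673; DTI = 7,610/19,050 = 39.9% ≤ 41%
Loan-to-value = 484,200/569,000 = 85.1% — pass (95% max)
Row: 751 falls in 722–759. Column: 85.1% falls in 74.01–87%. Rate = 9.5%.

9.5%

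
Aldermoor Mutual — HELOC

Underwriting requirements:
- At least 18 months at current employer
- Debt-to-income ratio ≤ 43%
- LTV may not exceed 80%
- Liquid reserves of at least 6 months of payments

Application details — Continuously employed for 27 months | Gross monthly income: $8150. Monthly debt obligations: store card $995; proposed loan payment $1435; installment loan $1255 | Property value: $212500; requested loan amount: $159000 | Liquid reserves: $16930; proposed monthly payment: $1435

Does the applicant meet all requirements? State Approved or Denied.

Denied

Employment 27 ≥ 18 months
Total monthly debts = (995 + 1,435 + 1,255) = 3,685. Debt-to-income = 3,685/8,150 = 45.2% — over 43% limit
Loan-to-value = 159,000/212,500 = 74.8% — pass (80% max)
Liquid reserves cover 16,930/1,435 = 11.8 months — ≥ 6 required
Fails on DTI.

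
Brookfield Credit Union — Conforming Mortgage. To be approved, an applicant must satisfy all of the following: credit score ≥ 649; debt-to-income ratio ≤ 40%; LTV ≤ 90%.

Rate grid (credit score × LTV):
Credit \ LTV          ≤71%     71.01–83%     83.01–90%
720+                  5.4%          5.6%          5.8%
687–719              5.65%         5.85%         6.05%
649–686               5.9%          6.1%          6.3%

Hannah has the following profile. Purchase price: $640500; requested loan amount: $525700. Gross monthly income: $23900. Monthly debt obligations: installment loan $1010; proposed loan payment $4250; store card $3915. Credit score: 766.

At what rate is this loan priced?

Credit score 766 ≥ 649; Total monthly debts = (1,010 + 4,250 + 3,915) = 9,175. Debt-to-income = 9,175/23,900 = 38.4% — meets 40% limit
LTV: 525,700 ÷ 640,500 = 82.1%, within 90% cap
Score 766 is in the 720+ band; LTV 82.1% is in the 71.01–83% band → 5.6%.

5.6%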